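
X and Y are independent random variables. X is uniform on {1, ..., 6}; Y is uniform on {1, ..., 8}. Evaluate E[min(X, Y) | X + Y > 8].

4

P(X + Y > 8) = 7/16.
Summing min(X,Y)·P(x,y) over outcomes with X + Y > 8 gives 7/4.
E[min(X, Y) | X + Y > 8] = (7/4) / (7/16) = 4.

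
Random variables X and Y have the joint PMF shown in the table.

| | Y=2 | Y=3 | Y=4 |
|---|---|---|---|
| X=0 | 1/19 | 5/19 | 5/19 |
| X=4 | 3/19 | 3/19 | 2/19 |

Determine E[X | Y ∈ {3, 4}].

4/3

P(Y ∈ {3, 4}) = 15/19.
Σ X·P over the event = 0·(5/19) + 0·(5/19) + 4·(3/19) + 4·(2/19) = 20/19.
E[X | Y ∈ {3, 4}] = (20/19) / (15/19) = 4/3.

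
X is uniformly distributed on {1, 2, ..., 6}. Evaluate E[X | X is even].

4

Given X is even, X is equally likely to be any of {2, 4, 6}.
E[X | X is even] = (2 + 4 + 6) / 3 = 4.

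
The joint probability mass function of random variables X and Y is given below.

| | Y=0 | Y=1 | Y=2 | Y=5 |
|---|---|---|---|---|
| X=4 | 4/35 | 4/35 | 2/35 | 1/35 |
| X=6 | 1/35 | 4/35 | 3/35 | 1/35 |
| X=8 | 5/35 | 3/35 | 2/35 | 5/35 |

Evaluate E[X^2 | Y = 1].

400/11

P(Y = 1) = 11/35.
Σ X^2·P over the event = 16·(4/35) + 36·(4/35) + 64·(3/35) = 80/7.
E[X^2 | Y = 1] = (80/7) / (11/35) = 400/11.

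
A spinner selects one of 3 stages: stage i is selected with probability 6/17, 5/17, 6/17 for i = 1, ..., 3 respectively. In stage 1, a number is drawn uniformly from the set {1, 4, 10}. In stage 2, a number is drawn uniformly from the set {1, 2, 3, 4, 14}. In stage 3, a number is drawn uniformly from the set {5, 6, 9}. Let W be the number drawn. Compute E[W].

E[W | stage 1] = (1+4+10)/3 = 5.
E[W | stage 2] = (1+2+3+4+14)/5 = 24/5.
E[W | stage 3] = (5+6+9)/3 = 20/3.
By the law of total expectation,
E[W] = (6/17)·(5) + (5/17)·(24/5) + (6/17)·(20/3) = 94/17.

94/17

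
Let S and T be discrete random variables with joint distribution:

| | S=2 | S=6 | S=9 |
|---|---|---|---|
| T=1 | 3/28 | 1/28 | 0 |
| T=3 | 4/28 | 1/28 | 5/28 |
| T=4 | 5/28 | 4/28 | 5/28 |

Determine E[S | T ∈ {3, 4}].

23/4

P(T ∈ {3, 4}) = 6/7.
Σ S·P over the event = 2·(4/28) + 2·(5/28) + 6·(1/28) + 6·(4/28) + 9·(5/28) + 9·(5/28) = 69/14.
E[S | T ∈ {3, 4}] = (69/14) / (6/7) = 23/4.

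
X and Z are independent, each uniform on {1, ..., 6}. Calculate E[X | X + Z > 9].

16/3

Outcomes with X + Z > 9: (4,6), (5,5), (5,6), (6,4), (6,5), (6,6), each with probability 1/36.
E[X | X + Z > 9] = (4 + 5 + 5 + 6 + 6 + 6) / 6 = 16/3.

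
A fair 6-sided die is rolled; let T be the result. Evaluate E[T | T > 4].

11/2

Given T > 4, T is equally likely to be any of {5, 6}.
E[T | T > 4] = (5 + 6) / 2 = 11/2.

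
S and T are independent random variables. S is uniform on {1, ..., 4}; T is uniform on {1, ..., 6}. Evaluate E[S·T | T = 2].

5

P(T = 2) = 1/6.
Summing ST·P(x,y) over outcomes with T = 2 gives 5/6.
E[S·T | T = 2] = (5/6) / (1/6) = 5.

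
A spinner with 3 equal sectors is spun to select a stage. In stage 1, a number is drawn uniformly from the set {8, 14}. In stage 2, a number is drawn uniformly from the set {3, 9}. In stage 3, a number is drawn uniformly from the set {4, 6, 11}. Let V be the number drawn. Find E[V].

E[V | stage 1] = (8+14)/2 = 11.
E[V | stage 2] = (3+9)/2 = 6.
E[V | stage 3] = (4+6+11)/3 = 7.
E[V] = (1/3)·(11) + (1/3)·(6) + (1/3)·(7) = 8.

8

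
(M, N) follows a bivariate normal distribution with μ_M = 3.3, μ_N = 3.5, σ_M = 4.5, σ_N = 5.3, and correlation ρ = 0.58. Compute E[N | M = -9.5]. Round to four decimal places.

For a bivariate normal, E[N | M=x] = μ_N + ρ·(σ_N/σ_M)·(x − μ_M).
E[N | M=-9.5] = 3.5 + (0.58)·(5.3/4.5)·(-9.5 − (3.3)) = 3.5 + (0.68311)·(-12.8) = -5.2438.

-5.2438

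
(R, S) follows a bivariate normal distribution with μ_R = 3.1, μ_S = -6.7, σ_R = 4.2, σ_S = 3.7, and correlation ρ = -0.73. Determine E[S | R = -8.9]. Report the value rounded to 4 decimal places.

1.0171

E[S | R=x] = μ_S + ρ(σ_S/σ_R)(x − μ_R) for jointly normal variables.
E[S | R=-8.9] = -6.7 + (-0.73)·(3.7/4.2)·(-8.9 − (3.1)) = -6.7 + (-0.643095)·(-12) = 1.0171.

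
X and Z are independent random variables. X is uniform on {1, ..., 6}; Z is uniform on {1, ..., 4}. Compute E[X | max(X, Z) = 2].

5/3

Outcomes with max(X, Z) = 2: (1,2), (2,1), (2,2), each with probability 1/24.
E[X | max(X, Z) = 2] = (1 + 2 + 2) / 3 = 5/3.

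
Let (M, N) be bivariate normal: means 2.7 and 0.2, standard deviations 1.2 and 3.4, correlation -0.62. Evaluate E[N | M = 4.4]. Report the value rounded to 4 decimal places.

For a bivariate normal, E[N | M=x] = μ_N + ρ·(σ_N/σ_M)·(x − μ_M).
E[N | M=4.4] = 0.2 + (-0.62)·(3.4/1.2)·(4.4 − (2.7)) = 0.2 + (-1.75667)·(1.7) = -2.7863.

-2.7863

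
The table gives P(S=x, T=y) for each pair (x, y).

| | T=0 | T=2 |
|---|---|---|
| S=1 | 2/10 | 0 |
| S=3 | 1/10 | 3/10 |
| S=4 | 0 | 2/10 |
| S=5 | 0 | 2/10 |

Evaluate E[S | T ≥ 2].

27/7

P(T ≥ 2) = 7/10.
Summing S·P(S=x,T=y) over the conditioning event gives 27/10.
E[S | T ≥ 2] = (27/10) / (7/10) = 27/7.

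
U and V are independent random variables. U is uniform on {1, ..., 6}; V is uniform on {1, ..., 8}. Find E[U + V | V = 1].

9/2

Outcomes with V = 1: (1,1), (2,1), (3,1), (4,1), (5,1), (6,1), each with probability 1/48.
E[U + V | V = 1] = (2 + 3 + 4 + 5 + 6 + 7) / 6 = 9/2.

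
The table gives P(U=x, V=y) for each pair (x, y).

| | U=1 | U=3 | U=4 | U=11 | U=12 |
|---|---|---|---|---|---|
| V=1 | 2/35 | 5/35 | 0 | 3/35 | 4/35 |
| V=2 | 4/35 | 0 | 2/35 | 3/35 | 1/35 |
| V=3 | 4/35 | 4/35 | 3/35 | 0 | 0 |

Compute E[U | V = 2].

57/10

P(V = 2) = 2/7.
Σ U·P over the event = 1·(4/35) + 4·(2/35) + 11·(3/35) + 12·(1/35) = 57/35.
E[U | V = 2] = (57/35) / (2/7) = 57/10.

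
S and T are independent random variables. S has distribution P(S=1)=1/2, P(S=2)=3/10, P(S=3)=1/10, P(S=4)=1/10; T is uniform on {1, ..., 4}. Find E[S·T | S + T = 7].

P(S + T = 7) = 1/20.
Summing ST·P(x,y) over outcomes with S + T = 7 gives 3/5.
E[S·T | S + T = 7] = (3/5) / (1/20) = 12.

12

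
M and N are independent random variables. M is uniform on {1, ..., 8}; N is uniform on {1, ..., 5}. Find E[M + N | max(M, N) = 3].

Outcomes with max(M, N) = 3: (1,3), (2,3), (3,1), (3,2), (3,3), each with probability 1/40.
E[M + N | max(M, N) = 3] = (4 + 5 + 4 + 5 + 6) / 5 = 24/5.

24/5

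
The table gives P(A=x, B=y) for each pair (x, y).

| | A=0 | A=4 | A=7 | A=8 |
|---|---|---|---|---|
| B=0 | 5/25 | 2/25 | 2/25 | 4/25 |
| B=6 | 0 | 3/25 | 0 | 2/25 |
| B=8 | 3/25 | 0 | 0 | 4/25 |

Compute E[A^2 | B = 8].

P(B = 8) = 7/25.
Σ A^2·P over the event = 0·(3/25) + 64·(4/25) = 256/25.
E[A^2 | B = 8] = (256/25) / (7/25) = 256/7.

256/7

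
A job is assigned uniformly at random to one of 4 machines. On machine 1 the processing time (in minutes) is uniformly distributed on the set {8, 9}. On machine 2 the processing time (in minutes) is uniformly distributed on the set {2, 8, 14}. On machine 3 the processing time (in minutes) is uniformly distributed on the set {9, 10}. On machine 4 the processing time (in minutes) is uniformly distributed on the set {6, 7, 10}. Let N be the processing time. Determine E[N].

101/12

E[N | machine 1] = (8+9)/2 = 17/2.
E[N | machine 2] = (2+8+14)/3 = 8.
E[N | machine 3] = (9+10)/2 = 19/2.
E[N | machine 4] = (6+7+10)/3 = 23/3.
E[N] = (1/4)·(17/2) + (1/4)·(8) + (1/4)·(19/2) + (1/4)·(23/3) = 101/12.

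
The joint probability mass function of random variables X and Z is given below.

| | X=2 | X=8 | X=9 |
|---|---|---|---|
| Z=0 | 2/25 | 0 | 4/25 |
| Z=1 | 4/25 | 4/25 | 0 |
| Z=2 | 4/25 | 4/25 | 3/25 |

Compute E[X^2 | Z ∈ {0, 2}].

847/17

P(Z ∈ {0, 2}) = 17/25.
Σ X^2·P over the event = 4·(2/25) + 4·(4/25) + 64·(4/25) + 81·(4/25) + 81·(3/25) = 847/25.
E[X^2 | Z ∈ {0, 2}] = (847/25) / (17/25) = 847/17.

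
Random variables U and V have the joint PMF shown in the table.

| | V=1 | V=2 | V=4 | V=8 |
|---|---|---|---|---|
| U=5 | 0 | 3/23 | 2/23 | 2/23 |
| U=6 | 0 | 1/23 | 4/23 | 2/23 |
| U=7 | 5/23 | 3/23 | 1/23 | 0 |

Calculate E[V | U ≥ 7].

5/3

P(U ≥ 7) = 9/23.
Σ V·P over the event = 1·(5/23) + 2·(3/23) + 4·(1/23) = 15/23.
E[V | U ≥ 7] = (15/23) / (9/23) = 5/3.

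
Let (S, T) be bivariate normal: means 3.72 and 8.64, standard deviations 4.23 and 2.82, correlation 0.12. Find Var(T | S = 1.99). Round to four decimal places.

The conditional variance in a bivariate normal is σ_T²(1 − ρ²), independent of x.
Var(T | S=1.99) = (2.82)²·(1 − (0.12)²) = 7.9524·0.9856 = 7.8379.

7.8379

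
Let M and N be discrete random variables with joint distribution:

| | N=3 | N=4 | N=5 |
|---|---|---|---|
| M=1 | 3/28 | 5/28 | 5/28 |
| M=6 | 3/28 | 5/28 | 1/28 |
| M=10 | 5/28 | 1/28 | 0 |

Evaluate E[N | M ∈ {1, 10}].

P(M ∈ {1, 10}) = 19/28.
Σ N·P over the event = 3·(3/28) + 4·(5/28) + 5·(5/28) + 3·(5/28) + 4·(1/28) = 73/28.
E[N | M ∈ {1, 10}] = (73/28) / (19/28) = 73/19.

73/19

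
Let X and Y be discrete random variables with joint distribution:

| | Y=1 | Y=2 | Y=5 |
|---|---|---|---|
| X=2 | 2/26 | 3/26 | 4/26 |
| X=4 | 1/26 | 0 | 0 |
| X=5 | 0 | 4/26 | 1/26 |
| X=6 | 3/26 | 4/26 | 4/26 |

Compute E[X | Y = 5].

P(Y = 5) = 9/26.
Σ X·P over the event = 2·(4/26) + 5·(1/26) + 6·(4/26) = 37/26.
E[X | Y = 5] = (37/26) / (9/26) = 37/9.

37/9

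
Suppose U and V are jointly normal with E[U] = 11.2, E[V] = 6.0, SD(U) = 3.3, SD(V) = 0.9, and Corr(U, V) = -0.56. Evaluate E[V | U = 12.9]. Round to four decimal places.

For a bivariate normal, E[V | U=x] = μ_V + ρ·(σ_V/σ_U)·(x − μ_U).
E[V | U=12.9] = 6.0 + (-0.56)·(0.9/3.3)·(12.9 − (11.2)) = 6.0 + (-0.15273)·(1.7) = 5.7404.

5.7404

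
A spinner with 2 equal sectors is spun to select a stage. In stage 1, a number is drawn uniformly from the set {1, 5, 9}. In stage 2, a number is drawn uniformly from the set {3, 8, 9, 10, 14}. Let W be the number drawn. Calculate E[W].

69/10

E[W | stage 1] = (1+5+9)/3 = 5.
E[W | stage 2] = (3+8+9+10+14)/5 = 44/5.
By the law of total expectation,
E[W] = (1/2)·(5) + (1/2)·(44/5) = 69/10.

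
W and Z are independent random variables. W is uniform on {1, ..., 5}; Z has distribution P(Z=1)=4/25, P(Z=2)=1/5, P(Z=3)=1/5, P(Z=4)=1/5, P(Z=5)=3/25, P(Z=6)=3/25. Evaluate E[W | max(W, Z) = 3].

P(max(W, Z) = 3) = 24/125.
Summing W·P(x,y) over outcomes with max(W, Z) = 3 gives 57/125.
E[W | max(W, Z) = 3] = (57/125) / (24/125) = 19/8.

19/8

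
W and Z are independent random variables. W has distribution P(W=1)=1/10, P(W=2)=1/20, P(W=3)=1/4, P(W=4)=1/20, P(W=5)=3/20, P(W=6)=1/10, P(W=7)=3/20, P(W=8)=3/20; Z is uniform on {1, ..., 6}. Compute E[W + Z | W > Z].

P(W > Z) = 3/5.
Summing (W+Z)·P(x,y) over outcomes with W > Z gives 107/20.
E[W + Z | W > Z] = (107/20) / (3/5) = 107/12.

107/12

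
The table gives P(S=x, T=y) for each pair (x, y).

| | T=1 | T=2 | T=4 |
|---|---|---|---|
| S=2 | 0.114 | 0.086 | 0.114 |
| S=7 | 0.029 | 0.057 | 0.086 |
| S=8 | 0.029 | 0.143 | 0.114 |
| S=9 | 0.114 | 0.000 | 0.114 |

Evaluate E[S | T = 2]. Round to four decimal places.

P(T = 2) = 0.286.
Summing S·P(S=x,T=y) over the conditioning event gives 1.715.
E[S | T = 2] = (1.715) / (0.286) = 5.9965.

5.9965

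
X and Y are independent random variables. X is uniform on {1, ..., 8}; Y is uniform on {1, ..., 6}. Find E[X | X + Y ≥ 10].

P(X + Y ≥ 10) = 5/16.
Summing X·P(x,y) over outcomes with X + Y ≥ 10 gives 25/12.
E[X | X + Y ≥ 10] = (25/12) / (5/16) = 20/3.

20/3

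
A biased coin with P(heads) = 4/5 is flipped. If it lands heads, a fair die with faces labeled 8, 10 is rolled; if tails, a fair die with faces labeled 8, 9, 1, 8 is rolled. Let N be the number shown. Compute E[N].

17/2

E[N | heads] = (8+10)/2 = 9.
E[N | tails] = (8+9+1+8)/4 = 13/2.
E[N] = (4/5)·(9) + (1/5)·(13/2) = 17/2.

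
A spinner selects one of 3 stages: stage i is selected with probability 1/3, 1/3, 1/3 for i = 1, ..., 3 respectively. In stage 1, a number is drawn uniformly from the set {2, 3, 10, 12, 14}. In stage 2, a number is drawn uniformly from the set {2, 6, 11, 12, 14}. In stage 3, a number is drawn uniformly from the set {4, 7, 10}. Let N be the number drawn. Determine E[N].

E[N | stage 1] = (2+3+10+12+14)/5 = 41/5.
E[N | stage 2] = (2+6+11+12+14)/5 = 9.
E[N | stage 3] = (4+7+10)/3 = 7.
By the law of total expectation,
E[N] = (1/3)·(41/5) + (1/3)·(9) + (1/3)·(7) = 121/15.

121/15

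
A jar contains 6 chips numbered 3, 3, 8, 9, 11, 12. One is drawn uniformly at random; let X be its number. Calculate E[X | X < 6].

P(X < 6) = 1/3.
Σ over the event: 3·1/3 = 1.
E[X | X < 6] = (1) / (1/3) = 3.

3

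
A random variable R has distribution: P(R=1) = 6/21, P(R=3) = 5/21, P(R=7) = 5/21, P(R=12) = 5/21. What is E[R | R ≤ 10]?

7/2

P(R ≤ 10) = 16/21.
Σ over the event: 1·2/7 + 3·5/21 + 7·5/21 = 8/3.
E[R | R ≤ 10] = (8/3) / (16/21) = 7/2.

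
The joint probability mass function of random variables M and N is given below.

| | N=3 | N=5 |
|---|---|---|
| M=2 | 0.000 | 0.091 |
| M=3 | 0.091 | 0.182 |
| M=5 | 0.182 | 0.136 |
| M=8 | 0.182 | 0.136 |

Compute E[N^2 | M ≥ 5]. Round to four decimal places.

15.8428

P(M ≥ 5) = 0.636.
Σ N^2·P over the event = 9·(0.182) + 25·(0.136) + 9·(0.182) + 25·(0.136) = 10.076.
E[N^2 | M ≥ 5] = (10.076) / (0.636) = 15.8428.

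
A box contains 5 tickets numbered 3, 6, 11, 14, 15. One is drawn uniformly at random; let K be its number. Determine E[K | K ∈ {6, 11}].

P(K ∈ {6, 11}) = 2/5.
Σ over the event: 6·1/5 + 11·1/5 = 17/5.
E[K | K ∈ {6, 11}] = (17/5) / (2/5) = 17/2.

17/2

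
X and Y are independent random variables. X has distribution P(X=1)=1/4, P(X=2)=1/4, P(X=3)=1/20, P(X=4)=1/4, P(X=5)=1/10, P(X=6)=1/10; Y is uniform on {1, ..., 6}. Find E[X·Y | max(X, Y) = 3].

P(max(X, Y) = 3) = 13/120.
Summing XY·P(x,y) over outcomes with max(X, Y) = 3 gives 21/40.
E[X·Y | max(X, Y) = 3] = (21/40) / (13/120) = 63/13.

63/13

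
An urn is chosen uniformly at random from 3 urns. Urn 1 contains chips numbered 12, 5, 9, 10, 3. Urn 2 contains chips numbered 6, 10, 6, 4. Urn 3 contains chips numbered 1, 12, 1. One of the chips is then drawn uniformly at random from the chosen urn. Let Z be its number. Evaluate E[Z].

569/90

E[Z | urn 1] = (12+5+9+10+3)/5 = 39/5.
E[Z | urn 2] = (6+10+6+4)/4 = 13/2.
E[Z | urn 3] = (1+12+1)/3 = 14/3.
E[Z] = (1/3)·(39/5) + (1/3)·(13/2) + (1/3)·(14/3) = 569/90.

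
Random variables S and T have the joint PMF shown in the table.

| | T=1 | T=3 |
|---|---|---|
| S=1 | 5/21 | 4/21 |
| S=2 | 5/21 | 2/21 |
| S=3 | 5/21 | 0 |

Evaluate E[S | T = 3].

4/3

P(T = 3) = 2/7.
Summing S·P(S=x,T=y) over the conditioning event gives 8/21.
E[S | T = 3] = (8/21) / (2/7) = 4/3.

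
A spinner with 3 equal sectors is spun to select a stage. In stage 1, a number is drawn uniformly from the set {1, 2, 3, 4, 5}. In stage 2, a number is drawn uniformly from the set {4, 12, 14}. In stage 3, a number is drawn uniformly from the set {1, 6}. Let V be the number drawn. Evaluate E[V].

11/2

E[V | stage 1] = (1+2+3+4+5)/5 = 3.
E[V | stage 2] = (4+12+14)/3 = 10.
E[V | stage 3] = (1+6)/2 = 7/2.
By the law of total expectation,
E[V] = (1/3)·(3) + (1/3)·(10) + (1/3)·(7/2) = 11/2.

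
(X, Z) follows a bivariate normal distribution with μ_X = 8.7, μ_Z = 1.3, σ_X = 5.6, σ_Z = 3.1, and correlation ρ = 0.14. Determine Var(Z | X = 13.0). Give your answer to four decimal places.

9.4216

Var(Z | X=x) = (1 − ρ²)·σ_Z².
Var(Z | X=13.0) = (3.1)²·(1 − (0.14)²) = 9.61·0.9804 = 9.4216.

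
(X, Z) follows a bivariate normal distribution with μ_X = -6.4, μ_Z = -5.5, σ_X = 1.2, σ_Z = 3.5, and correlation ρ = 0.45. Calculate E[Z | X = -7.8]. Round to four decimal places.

-7.3375

For a bivariate normal, E[Z | X=x] = μ_Z + ρ·(σ_Z/σ_X)·(x − μ_X).
E[Z | X=-7.8] = -5.5 + (0.45)·(3.5/1.2)·(-7.8 − (-6.4)) = -5.5 + (1.3125)·(-1.4) = -7.3375.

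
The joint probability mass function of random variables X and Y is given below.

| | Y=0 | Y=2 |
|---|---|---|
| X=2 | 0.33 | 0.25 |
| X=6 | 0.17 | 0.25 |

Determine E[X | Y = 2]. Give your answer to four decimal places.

4.0000

P(Y = 2) = 0.50.
Summing X·P(X=x,Y=y) over the conditioning event gives 2.00.
E[X | Y = 2] = (2.00) / (0.50) = 4.0000.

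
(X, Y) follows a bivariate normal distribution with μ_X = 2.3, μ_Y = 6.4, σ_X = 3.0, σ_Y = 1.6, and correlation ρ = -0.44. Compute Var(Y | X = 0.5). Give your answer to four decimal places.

2.0644

The conditional variance in a bivariate normal is σ_Y²(1 − ρ²), independent of x.
Var(Y | X=0.5) = (1.6)²·(1 − (-0.44)²) = 2.56·0.8064 = 2.0644.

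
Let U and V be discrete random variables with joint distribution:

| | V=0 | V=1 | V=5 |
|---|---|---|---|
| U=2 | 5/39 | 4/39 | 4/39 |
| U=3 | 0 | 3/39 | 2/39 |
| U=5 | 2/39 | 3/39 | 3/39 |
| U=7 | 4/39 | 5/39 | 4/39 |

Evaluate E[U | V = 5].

57/13

P(V = 5) = 1/3.
Σ U·P over the event = 2·(4/39) + 3·(2/39) + 5·(3/39) + 7·(4/39) = 19/13.
E[U | V = 5] = (19/13) / (1/3) = 57/13.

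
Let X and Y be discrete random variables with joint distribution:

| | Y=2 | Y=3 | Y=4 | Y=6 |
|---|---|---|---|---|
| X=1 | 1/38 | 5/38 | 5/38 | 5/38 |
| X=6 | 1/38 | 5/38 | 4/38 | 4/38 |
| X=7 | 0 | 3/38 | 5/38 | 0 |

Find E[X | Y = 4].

32/7

P(Y = 4) = 7/19.
Σ X·P over the event = 1·(5/38) + 6·(4/38) + 7·(5/38) = 32/19.
E[X | Y = 4] = (32/19) / (7/19) = 32/7.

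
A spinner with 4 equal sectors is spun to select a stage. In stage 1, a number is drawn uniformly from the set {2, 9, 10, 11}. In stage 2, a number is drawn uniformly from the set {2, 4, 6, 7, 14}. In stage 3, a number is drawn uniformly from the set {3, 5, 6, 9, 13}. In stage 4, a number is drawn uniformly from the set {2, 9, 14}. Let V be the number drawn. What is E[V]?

113/15

E[V | stage 1] = (2+9+10+11)/4 = 8.
E[V | stage 2] = (2+4+6+7+14)/5 = 33/5.
E[V | stage 3] = (3+5+6+9+13)/5 = 36/5.
E[V | stage 4] = (2+9+14)/3 = 25/3.
E[V] = (1/4)·(8) + (1/4)·(33/5) + (1/4)·(36/5) + (1/4)·(25/3) = 113/15.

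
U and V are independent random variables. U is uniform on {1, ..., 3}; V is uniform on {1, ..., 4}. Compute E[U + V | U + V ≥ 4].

46/9

Outcomes with U + V ≥ 4: (1,3), (1,4), (2,2), (2,3), (2,4), (3,1), (3,2), (3,3), (3,4), each with probability 1/12.
E[U + V | U + V ≥ 4] = (4 + 5 + 4 + 5 + 6 + 4 + 5 + 6 + 7) / 9 = 46/9.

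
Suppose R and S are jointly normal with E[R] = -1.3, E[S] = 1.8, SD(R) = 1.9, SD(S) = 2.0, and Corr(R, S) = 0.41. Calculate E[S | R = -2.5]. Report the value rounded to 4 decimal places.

1.2821

For a bivariate normal, E[S | R=x] = μ_S + ρ·(σ_S/σ_R)·(x − μ_R).
E[S | R=-2.5] = 1.8 + (0.41)·(2.0/1.9)·(-2.5 − (-1.3)) = 1.8 + (0.43158)·(-1.2) = 1.2821.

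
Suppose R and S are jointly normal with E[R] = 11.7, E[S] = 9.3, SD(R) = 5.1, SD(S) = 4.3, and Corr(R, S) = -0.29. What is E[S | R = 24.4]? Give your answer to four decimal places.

For a bivariate normal, E[S | R=x] = μ_S + ρ·(σ_S/σ_R)·(x − μ_R).
E[S | R=24.4] = 9.3 + (-0.29)·(4.3/5.1)·(24.4 − (11.7)) = 9.3 + (-0.24451)·(12.7) = 6.1947.

6.1947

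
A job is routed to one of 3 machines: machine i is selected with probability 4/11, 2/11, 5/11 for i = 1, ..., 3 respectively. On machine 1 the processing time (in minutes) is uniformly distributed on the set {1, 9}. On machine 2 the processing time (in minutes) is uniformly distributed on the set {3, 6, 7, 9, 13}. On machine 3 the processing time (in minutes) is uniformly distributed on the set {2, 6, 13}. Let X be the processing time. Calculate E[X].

351/55

E[X | machine 1] = (1+9)/2 = 5.
E[X | machine 2] = (3+6+7+9+13)/5 = 38/5.
E[X | machine 3] = (2+6+13)/3 = 7.
By the law of total expectation,
E[X] = (4/11)·(5) + (2/11)·(38/5) + (5/11)·(7) = 351/55.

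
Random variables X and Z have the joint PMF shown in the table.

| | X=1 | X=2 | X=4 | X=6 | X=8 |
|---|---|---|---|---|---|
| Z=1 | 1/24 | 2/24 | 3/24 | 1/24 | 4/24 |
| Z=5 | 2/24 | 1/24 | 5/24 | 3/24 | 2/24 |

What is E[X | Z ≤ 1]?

P(Z ≤ 1) = 11/24.
Σ X·P over the event = 1·(1/24) + 2·(2/24) + 4·(3/24) + 6·(1/24) + 8·(4/24) = 55/24.
E[X | Z ≤ 1] = (55/24) / (11/24) = 5.

5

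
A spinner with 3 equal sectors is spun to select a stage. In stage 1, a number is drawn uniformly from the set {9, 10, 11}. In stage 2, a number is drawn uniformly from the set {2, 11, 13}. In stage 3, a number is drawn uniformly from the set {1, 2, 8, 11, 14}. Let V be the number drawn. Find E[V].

388/45

E[V | stage 1] = (9+10+11)/3 = 10.
E[V | stage 2] = (2+11+13)/3 = 26/3.
E[V | stage 3] = (1+2+8+11+14)/5 = 36/5.
By the law of total expectation,
E[V] = (1/3)·(10) + (1/3)·(26/3) + (1/3)·(36/5) = 388/45.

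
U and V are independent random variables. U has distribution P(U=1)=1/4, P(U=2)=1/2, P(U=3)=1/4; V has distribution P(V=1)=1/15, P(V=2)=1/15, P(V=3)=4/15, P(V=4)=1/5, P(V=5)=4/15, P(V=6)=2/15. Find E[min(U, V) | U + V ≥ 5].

P(U + V ≥ 5) = 49/60.
Summing min(U,V)·P(x,y) over outcomes with U + V ≥ 5 gives 17/10.
E[min(U, V) | U + V ≥ 5] = (17/10) / (49/60) = 102/49.

102/49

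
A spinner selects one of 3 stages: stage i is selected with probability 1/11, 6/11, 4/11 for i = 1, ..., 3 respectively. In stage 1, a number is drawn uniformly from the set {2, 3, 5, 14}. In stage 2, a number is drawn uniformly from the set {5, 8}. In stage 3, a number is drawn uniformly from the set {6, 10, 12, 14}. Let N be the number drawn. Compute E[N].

87/11

E[N | stage 1] = (2+3+5+14)/4 = 6.
E[N | stage 2] = (5+8)/2 = 13/2.
E[N | stage 3] = (6+10+12+14)/4 = 21/2.
By the law of total expectation,
E[N] = (1/11)·(6) + (6/11)·(13/2) + (4/11)·(21/2) = 87/11.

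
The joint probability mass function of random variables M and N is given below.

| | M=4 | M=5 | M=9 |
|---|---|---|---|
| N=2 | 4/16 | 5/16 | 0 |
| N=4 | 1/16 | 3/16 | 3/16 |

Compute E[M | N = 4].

46/7

P(N = 4) = 7/16.
Σ M·P over the event = 4·(1/16) + 5·(3/16) + 9·(3/16) = 23/8.
E[M | N = 4] = (23/8) / (7/16) = 46/7.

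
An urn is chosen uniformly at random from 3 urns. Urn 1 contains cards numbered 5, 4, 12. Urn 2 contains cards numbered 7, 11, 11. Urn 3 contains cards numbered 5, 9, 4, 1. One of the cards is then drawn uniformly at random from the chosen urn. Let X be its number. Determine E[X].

E[X | urn 1] = (5+4+12)/3 = 7.
E[X | urn 2] = (7+11+11)/3 = 29/3.
E[X | urn 3] = (5+9+4+1)/4 = 19/4.
By the law of total expectation,
E[X] = (1/3)·(7) + (1/3)·(29/3) + (1/3)·(19/4) = 257/36.

257/36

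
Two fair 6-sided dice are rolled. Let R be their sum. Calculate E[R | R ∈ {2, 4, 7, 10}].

P(R ∈ {2, 4, 7, 10}) = 13/36.
Σ over the event: 2·1/36 + 4·1/12 + 7·1/6 + 10·1/12 = 43/18.
E[R | R ∈ {2, 4, 7, 10}] = (43/18) / (13/36) = 86/13.

86/13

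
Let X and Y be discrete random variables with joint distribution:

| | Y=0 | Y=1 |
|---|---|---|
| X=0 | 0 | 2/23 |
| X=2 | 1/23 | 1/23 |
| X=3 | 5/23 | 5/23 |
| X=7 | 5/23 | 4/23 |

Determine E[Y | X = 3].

1/2

P(X = 3) = 10/23.
Σ Y·P over the event = 0·(5/23) + 1·(5/23) = 5/23.
E[Y | X = 3] = (5/23) / (10/23) = 1/2.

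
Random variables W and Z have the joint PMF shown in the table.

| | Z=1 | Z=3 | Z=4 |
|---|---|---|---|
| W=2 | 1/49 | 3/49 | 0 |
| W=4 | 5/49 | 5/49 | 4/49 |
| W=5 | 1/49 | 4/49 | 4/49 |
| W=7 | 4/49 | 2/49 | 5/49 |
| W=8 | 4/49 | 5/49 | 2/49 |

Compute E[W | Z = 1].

P(Z = 1) = 15/49.
Σ W·P over the event = 2·(1/49) + 4·(5/49) + 5·(1/49) + 7·(4/49) + 8·(4/49) = 87/49.
E[W | Z = 1] = (87/49) / (15/49) = 29/5.

29/5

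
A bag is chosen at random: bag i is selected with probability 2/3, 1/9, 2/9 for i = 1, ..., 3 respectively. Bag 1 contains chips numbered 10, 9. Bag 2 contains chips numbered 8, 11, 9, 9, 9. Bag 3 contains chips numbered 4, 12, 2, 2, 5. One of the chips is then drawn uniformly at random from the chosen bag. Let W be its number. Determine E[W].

127/15

E[W | bag 1] = (10+9)/2 = 19/2.
E[W | bag 2] = (8+11+9+9+9)/5 = 46/5.
E[W | bag 3] = (4+12+2+2+5)/5 = 5.
E[W] = (2/3)·(19/2) + (1/9)·(46/5) + (2/9)·(5) = 127/15.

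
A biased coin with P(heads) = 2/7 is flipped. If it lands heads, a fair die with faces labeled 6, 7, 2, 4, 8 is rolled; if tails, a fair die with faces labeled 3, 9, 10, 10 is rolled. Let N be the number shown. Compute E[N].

254/35

E[N | heads] = (6+7+2+4+8)/5 = 27/5.
E[N | tails] = (3+9+10+10)/4 = 8.
E[N] = (2/7)·(27/5) + (5/7)·(8) = 254/35.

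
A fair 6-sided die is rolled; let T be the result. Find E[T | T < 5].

Given T < 5, T is equally likely to be any of {1, 2, 3, 4}.
E[T | T < 5] = (1 + 2 + 3 + 4) / 4 = 5/2.

5/2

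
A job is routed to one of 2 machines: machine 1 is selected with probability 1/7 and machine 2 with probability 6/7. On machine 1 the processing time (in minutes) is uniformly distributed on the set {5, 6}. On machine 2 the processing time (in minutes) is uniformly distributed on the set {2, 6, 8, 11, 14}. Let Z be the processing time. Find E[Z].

E[Z | machine 1] = (5+6)/2 = 11/2.
E[Z | machine 2] = (2+6+8+11+14)/5 = 41/5.
By the law of total expectation,
E[Z] = (1/7)·(11/2) + (6/7)·(41/5) = 547/70.

547/70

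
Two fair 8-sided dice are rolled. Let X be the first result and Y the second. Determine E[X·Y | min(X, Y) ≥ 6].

49

Outcomes with min(X, Y) ≥ 6: (6,6), (6,7), (6,8), (7,6), (7,7), (7,8), (8,6), (8,7), (8,8), each with probability 1/64.
E[X·Y | min(X, Y) ≥ 6] = (36 + 42 + 48 + 42 + 49 + 56 + 48 + 56 + 64) / 9 = 49.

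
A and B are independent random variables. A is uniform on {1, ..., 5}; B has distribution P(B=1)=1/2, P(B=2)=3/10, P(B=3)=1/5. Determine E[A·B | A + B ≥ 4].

P(A + B ≥ 4) = 37/50.
Summing AB·P(x,y) over outcomes with A + B ≥ 4 gives 117/25.
E[A·B | A + B ≥ 4] = (117/25) / (37/50) = 234/37.

234/37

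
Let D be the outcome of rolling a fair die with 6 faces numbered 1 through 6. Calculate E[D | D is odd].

3

Given D is odd, D is equally likely to be any of {1, 3, 5}.
E[D | D is odd] = (1 + 3 + 5) / 3 = 3.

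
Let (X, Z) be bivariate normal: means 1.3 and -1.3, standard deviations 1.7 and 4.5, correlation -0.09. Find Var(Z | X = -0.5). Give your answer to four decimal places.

Var(Z | X=x) = (1 − ρ²)·σ_Z².
Var(Z | X=-0.5) = (4.5)²·(1 − (-0.09)²) = 20.25·0.9919 = 20.0860.

20.0860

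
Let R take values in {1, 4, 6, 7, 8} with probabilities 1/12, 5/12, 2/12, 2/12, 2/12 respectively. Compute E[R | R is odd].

5

P(R is odd) = 1/4.
Σ over the event: 1·1/12 + 7·1/6 = 5/4.
E[R | R is odd] = (5/4) / (1/4) = 5.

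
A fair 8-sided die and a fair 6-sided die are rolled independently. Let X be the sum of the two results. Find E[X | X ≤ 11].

P(X ≤ 11) = 7/8.
E[X | X ≤ 11] = (77/12) / (7/8) = 22/3.

22/3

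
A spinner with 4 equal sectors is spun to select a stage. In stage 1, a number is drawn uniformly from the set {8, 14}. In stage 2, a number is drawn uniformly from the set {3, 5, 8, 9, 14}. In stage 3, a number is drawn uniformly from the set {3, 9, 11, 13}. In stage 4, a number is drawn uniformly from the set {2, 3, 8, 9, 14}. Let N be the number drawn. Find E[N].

E[N | stage 1] = (8+14)/2 = 11.
E[N | stage 2] = (3+5+8+9+14)/5 = 39/5.
E[N | stage 3] = (3+9+11+13)/4 = 9.
E[N | stage 4] = (2+3+8+9+14)/5 = 36/5.
By the law of total expectation,
E[N] = (1/4)·(11) + (1/4)·(39/5) + (1/4)·(9) + (1/4)·(36/5) = 35/4.

35/4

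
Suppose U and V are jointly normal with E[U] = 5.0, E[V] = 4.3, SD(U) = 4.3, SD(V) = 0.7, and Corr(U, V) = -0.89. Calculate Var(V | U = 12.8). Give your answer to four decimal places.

The conditional variance in a bivariate normal is σ_V²(1 − ρ²), independent of x.
Var(V | U=12.8) = (0.7)²·(1 − (-0.89)²) = 0.49·0.2079 = 0.1019.

0.1019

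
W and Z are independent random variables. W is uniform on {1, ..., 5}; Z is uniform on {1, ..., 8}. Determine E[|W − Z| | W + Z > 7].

61/20

P(W + Z > 7) = 1/2.
Summing |W−Z|·P(x,y) over outcomes with W + Z > 7 gives 61/40.
E[|W − Z| | W + Z > 7] = (61/40) / (1/2) = 61/20.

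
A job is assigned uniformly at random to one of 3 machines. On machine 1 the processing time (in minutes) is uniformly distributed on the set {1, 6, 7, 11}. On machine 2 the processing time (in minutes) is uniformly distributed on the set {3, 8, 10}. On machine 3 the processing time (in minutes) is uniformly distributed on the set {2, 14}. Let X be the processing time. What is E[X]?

85/12

E[X | machine 1] = (1+6+7+11)/4 = 25/4.
E[X | machine 2] = (3+8+10)/3 = 7.
E[X | machine 3] = (2+14)/2 = 8.
By the law of total expectation,
E[X] = (1/3)·(25/4) + (1/3)·(7) + (1/3)·(8) = 85/12.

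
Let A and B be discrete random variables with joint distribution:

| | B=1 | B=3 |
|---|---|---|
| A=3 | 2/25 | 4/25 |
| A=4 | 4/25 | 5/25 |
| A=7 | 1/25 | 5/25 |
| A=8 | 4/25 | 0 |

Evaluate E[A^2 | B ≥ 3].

361/14

P(B ≥ 3) = 14/25.
Σ A^2·P over the event = 9·(4/25) + 16·(5/25) + 49·(5/25) = 361/25.
E[A^2 | B ≥ 3] = (361/25) / (14/25) = 361/14.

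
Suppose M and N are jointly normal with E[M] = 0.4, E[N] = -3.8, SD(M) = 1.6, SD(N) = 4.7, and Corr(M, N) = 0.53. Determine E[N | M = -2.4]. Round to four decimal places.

-8.1593

E[N | M=x] = μ_N + ρ(σ_N/σ_M)(x − μ_M) for jointly normal variables.
E[N | M=-2.4] = -3.8 + (0.53)·(4.7/1.6)·(-2.4 − (0.4)) = -3.8 + (1.5569)·(-2.8) = -8.1593.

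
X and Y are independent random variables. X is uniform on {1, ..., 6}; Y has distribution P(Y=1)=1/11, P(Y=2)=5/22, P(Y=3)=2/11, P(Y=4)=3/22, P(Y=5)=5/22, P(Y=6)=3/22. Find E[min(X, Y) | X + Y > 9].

107/22

P(X + Y > 9) = 1/6.
Summing min(X,Y)·P(x,y) over outcomes with X + Y > 9 gives 107/132.
E[min(X, Y) | X + Y > 9] = (107/132) / (1/6) = 107/22.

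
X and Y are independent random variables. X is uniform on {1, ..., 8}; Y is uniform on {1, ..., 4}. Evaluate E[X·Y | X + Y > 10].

28

Outcomes with X + Y > 10: (7,4), (8,3), (8,4), each with probability 1/32.
E[X·Y | X + Y > 10] = (28 + 24 + 32) / 3 = 28.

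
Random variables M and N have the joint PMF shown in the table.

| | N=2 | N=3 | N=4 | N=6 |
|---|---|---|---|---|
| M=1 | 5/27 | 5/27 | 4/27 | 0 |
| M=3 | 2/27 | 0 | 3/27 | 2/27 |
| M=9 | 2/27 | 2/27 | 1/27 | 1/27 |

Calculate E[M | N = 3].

23/7

P(N = 3) = 7/27.
Summing M·P(M=x,N=y) over the conditioning event gives 23/27.
E[M | N = 3] = (23/27) / (7/27) = 23/7.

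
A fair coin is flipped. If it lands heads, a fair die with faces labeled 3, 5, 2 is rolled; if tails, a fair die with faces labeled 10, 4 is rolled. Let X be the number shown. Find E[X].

31/6

E[X | heads] = (3+5+2)/3 = 10/3.
E[X | tails] = (10+4)/2 = 7.
By the law of total expectation,
E[X] = (1/2)·(10/3) + (1/2)·(7) = 31/6.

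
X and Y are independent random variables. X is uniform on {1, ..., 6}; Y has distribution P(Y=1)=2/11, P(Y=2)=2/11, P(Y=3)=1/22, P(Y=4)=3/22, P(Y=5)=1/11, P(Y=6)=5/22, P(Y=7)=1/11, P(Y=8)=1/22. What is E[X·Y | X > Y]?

P(X > Y) = 47/132.
Summing XY·P(x,y) over outcomes with X > Y gives 461/132.
E[X·Y | X > Y] = (461/132) / (47/132) = 461/47.

461/47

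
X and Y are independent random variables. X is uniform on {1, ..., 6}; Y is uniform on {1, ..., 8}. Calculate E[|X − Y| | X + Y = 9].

10/3

Outcomes with X + Y = 9: (1,8), (2,7), (3,6), (4,5), (5,4), (6,3), each with probability 1/48.
E[|X − Y| | X + Y = 9] = (7 + 5 + 3 + 1 + 1 + 3) / 6 = 10/3.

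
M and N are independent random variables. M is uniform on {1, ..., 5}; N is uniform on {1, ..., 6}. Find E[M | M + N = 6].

P(M + N = 6) = 1/6.
Summing M·P(x,y) over outcomes with M + N = 6 gives 1/2.
E[M | M + N = 6] = (1/2) / (1/6) = 3.

3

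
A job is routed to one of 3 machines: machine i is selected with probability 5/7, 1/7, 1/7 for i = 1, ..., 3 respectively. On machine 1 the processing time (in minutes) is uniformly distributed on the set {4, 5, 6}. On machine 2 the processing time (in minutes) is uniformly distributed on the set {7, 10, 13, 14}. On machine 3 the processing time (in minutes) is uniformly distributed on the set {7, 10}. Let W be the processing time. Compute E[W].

89/14

E[W | machine 1] = (4+5+6)/3 = 5.
E[W | machine 2] = (7+10+13+14)/4 = 11.
E[W | machine 3] = (7+10)/2 = 17/2.
By the law of total expectation,
E[W] = (5/7)·(5) + (1/7)·(11) + (1/7)·(17/2) = 89/14.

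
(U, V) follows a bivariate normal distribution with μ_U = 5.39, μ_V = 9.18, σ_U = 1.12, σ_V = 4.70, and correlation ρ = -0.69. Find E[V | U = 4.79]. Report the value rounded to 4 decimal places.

For a bivariate normal, E[V | U=x] = μ_V + ρ·(σ_V/σ_U)·(x − μ_U).
E[V | U=4.79] = 9.18 + (-0.69)·(4.70/1.12)·(4.79 − (5.39)) = 9.18 + (-2.8955)·(-0.6) = 10.9173.

10.9173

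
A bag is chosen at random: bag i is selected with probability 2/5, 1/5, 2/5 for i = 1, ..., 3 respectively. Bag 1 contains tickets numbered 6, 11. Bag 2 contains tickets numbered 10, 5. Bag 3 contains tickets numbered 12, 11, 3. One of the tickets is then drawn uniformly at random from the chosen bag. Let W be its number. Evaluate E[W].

251/30

E[W | bag 1] = (6+11)/2 = 17/2.
E[W | bag 2] = (10+5)/2 = 15/2.
E[W | bag 3] = (12+11+3)/3 = 26/3.
E[W] = (2/5)·(17/2) + (1/5)·(15/2) + (2/5)·(26/3) = 251/30.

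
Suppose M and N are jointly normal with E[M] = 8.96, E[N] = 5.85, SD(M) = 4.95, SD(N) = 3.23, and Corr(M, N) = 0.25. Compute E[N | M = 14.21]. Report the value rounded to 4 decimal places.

The regression of N on M has slope ρ·σ_N/σ_M and passes through (μ_M, μ_N).
E[N | M=14.21] = 5.85 + (0.25)·(3.23/4.95)·(14.21 − (8.96)) = 5.85 + (0.16313)·(5.25) = 6.7064.

6.7064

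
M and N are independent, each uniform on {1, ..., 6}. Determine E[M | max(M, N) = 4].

Outcomes with max(M, N) = 4: (1,4), (2,4), (3,4), (4,1), (4,2), (4,3), (4,4), each with probability 1/36.
E[M | max(M, N) = 4] = (1 + 2 + 3 + 4 + 4 + 4 + 4) / 7 = 22/7.

22/7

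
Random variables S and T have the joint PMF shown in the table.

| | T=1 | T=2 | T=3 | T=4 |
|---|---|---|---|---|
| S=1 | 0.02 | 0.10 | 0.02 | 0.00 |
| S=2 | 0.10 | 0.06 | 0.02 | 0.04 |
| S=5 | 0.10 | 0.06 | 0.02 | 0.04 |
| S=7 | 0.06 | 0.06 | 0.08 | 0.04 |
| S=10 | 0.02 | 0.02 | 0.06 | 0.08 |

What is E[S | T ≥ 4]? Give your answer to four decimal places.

P(T ≥ 4) = 0.20.
Summing S·P(S=x,T=y) over the conditioning event gives 1.36.
E[S | T ≥ 4] = (1.36) / (0.20) = 6.8000.

6.8000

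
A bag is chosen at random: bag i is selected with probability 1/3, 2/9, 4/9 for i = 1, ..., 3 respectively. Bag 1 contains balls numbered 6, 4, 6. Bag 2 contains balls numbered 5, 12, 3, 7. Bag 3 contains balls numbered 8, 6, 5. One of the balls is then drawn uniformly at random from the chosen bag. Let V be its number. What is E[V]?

329/54

E[V | bag 1] = (6+4+6)/3 = 16/3.
E[V | bag 2] = (5+12+3+7)/4 = 27/4.
E[V | bag 3] = (8+6+5)/3 = 19/3.
E[V] = (1/3)·(16/3) + (2/9)·(27/4) + (4/9)·(19/3) = 329/54.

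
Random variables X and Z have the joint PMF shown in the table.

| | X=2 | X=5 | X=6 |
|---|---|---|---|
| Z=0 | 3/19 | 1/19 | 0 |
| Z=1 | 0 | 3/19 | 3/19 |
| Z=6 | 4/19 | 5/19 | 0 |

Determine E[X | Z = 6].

11/3

P(Z = 6) = 9/19.
Σ X·P over the event = 2·(4/19) + 5·(5/19) = 33/19.
E[X | Z = 6] = (33/19) / (9/19) = 11/3.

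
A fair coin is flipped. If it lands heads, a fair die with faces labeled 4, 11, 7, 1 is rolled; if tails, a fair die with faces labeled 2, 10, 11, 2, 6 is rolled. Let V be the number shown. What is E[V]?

239/40

E[V | heads] = (4+11+7+1)/4 = 23/4.
E[V | tails] = (2+10+11+2+6)/5 = 31/5.
E[V] = (1/2)·(23/4) + (1/2)·(31/5) = 239/40.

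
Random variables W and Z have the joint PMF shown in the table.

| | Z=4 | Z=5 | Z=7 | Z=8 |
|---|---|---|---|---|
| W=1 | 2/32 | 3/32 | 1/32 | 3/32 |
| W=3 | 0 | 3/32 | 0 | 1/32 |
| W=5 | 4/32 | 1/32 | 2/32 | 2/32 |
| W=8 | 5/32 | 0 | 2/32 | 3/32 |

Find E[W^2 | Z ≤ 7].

P(Z ≤ 7) = 23/32.
Summing W^2·P(W=x,Z=y) over the conditioning event gives 41/2.
E[W^2 | Z ≤ 7] = (41/2) / (23/32) = 656/23.

656/23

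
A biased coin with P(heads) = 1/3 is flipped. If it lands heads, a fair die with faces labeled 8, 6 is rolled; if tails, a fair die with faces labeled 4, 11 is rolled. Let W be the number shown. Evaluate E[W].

E[W | heads] = (8+6)/2 = 7.
E[W | tails] = (4+11)/2 = 15/2.
E[W] = (1/3)·(7) + (2/3)·(15/2) = 22/3.

22/3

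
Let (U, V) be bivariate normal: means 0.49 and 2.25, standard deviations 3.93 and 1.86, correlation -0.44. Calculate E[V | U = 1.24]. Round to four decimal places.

2.0938

The regression of V on U has slope ρ·σ_V/σ_U and passes through (μ_U, μ_V).
E[V | U=1.24] = 2.25 + (-0.44)·(1.86/3.93)·(1.24 − (0.49)) = 2.25 + (-0.20824)·(0.75) = 2.0938.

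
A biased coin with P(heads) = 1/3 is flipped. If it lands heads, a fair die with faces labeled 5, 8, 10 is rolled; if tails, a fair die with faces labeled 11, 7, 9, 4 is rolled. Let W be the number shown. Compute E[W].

E[W | heads] = (5+8+10)/3 = 23/3.
E[W | tails] = (11+7+9+4)/4 = 31/4.
By the law of total expectation,
E[W] = (1/3)·(23/3) + (2/3)·(31/4) = 139/18.

139/18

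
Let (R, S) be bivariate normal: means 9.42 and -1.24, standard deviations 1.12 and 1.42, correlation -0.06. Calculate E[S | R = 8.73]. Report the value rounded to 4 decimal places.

E[S | R=x] = μ_S + ρ(σ_S/σ_R)(x − μ_R) for jointly normal variables.
E[S | R=8.73] = -1.24 + (-0.06)·(1.42/1.12)·(8.73 − (9.42)) = -1.24 + (-0.076071)·(-0.69) = -1.1875.

-1.1875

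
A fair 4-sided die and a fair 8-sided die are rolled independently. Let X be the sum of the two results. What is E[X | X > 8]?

P(X > 8) = 5/16.
Σ over the event: 9·1/8 + 10·3/32 + 11·1/16 + 12·1/32 = 25/8.
E[X | X > 8] = (25/8) / (5/16) = 10.

10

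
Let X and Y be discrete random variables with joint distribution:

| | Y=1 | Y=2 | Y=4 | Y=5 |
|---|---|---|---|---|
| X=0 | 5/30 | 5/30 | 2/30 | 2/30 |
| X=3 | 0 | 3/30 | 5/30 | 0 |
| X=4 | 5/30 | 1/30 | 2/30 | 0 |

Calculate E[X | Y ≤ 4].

2

P(Y ≤ 4) = 14/15.
Σ X·P over the event = 0·(5/30) + 0·(5/30) + 0·(2/30) + 3·(3/30) + 3·(5/30) + 4·(5/30) + 4·(1/30) + 4·(2/30) = 28/15.
E[X | Y ≤ 4] = (28/15) / (14/15) = 2.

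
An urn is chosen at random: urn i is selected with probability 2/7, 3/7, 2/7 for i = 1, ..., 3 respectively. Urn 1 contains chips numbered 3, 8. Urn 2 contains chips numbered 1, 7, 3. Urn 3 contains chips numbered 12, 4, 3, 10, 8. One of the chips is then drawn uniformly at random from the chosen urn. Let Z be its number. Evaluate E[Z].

E[Z | urn 1] = (3+8)/2 = 11/2.
E[Z | urn 2] = (1+7+3)/3 = 11/3.
E[Z | urn 3] = (12+4+3+10+8)/5 = 37/5.
E[Z] = (2/7)·(11/2) + (3/7)·(11/3) + (2/7)·(37/5) = 184/35.

184/35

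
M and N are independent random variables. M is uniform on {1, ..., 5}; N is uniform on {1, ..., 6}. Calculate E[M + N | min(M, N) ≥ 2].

15/2

P(min(M, N) ≥ 2) = 2/3.
Summing (M+N)·P(x,y) over outcomes with min(M, N) ≥ 2 gives 5.
E[M + N | min(M, N) ≥ 2] = (5) / (2/3) = 15/2.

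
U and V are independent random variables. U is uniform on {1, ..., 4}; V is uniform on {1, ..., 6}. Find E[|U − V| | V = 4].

3/2

Outcomes with V = 4: (1,4), (2,4), (3,4), (4,4), each with probability 1/24.
E[|U − V| | V = 4] = (3 + 2 + 1 + 0) / 4 = 3/2.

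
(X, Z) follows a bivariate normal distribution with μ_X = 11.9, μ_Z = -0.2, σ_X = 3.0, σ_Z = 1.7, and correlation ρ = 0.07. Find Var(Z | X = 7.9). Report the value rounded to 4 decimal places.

For a bivariate normal, Var(Z | X=x) = σ_Z²(1 − ρ²).
Var(Z | X=7.9) = (1.7)²·(1 − (0.07)²) = 2.89·0.9951 = 2.8758.

2.8758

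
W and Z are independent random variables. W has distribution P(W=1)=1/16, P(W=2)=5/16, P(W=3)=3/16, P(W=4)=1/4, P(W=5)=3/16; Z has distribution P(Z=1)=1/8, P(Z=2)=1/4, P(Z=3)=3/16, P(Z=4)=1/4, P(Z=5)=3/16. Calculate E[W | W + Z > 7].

P(W + Z > 7) = 67/256.
Summing W·P(x,y) over outcomes with W + Z > 7 gives 289/256.
E[W | W + Z > 7] = (289/256) / (67/256) = 289/67.

289/67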